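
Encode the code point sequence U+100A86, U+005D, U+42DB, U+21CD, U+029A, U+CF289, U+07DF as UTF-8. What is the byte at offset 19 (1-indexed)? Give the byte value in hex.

1-indexed offset 19 is 0-indexed offset 18.
U+100A86 → 4-byte form F4 80 AA 86 at offsets 0–3.
U+005D → 1-byte form 5D at offsets 4–4.
U+42DB → 3-byte form E4 8B 9B at offsets 5–7.
U+21CD → 3-byte form E2 87 8D at offsets 8–10.
U+029A → 2-byte form CA 9A at offsets 11–12.
U+CF289 → 4-byte form F3 8F 8A 89 at offsets 13–16.
U+07DF → 2-byte form DF 9F at offsets 17–18.
Offset 18 falls in char 7's range; it's byte 2 of DF 9F = 0x9F.

0x9F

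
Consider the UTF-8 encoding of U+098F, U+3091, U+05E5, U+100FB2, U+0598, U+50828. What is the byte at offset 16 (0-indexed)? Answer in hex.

0xA0

U+098F → 3-byte form E0 A6 8F at offsets 0–2.
U+3091 → 3-byte form E3 82 91 at offsets 3–5.
U+05E5 → 2-byte form D7 A5 at offsets 6–7.
U+100FB2 → 4-byte form F4 80 BE B2 at offsets 8–11.
U+0598 → 2-byte form D6 98 at offsets 12–13.
U+50828 → 4-byte form F1 90 A0 A8 at offsets 14–17.
Offset 16 falls in char 6's range; it's byte 3 of F1 90 A0 A8 = 0xA0.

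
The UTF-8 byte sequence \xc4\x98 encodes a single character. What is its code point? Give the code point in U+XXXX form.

Leading byte 0xC4 = 11000100 matches 110xxxxx → 2-byte sequence.
Byte 1: 0xC4 = 11000100, payload 00100 (5 bits).
Byte 2: 0x98 = 10011000 (10xxxxxx ✓), payload 011000.
Concatenate: 00100011000 = 0x118 (11 bits → U+0118).

U+0118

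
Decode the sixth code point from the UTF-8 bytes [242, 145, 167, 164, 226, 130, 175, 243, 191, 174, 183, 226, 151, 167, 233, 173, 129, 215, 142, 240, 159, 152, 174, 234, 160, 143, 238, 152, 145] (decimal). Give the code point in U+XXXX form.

U+05CE

Offset 0: leading byte 0xF2 = 11110010 → 4-byte char #1 = F2 91 A7 A4.
Offset 4: leading byte 0xE2 = 11100010 → 3-byte char #2 = E2 82 AF.
Offset 7: leading byte 0xF3 = 11110011 → 4-byte char #3 = F3 BF AE B7.
Offset 11: leading byte 0xE2 = 11100010 → 3-byte char #4 = E2 97 A7.
Offset 14: leading byte 0xE9 = 11101001 → 3-byte char #5 = E9 AD 81.
Offset 17: leading byte 0xD7 = 11010111 → 2-byte char #6 = D7 8E.
Leading byte 0xD7 = 11010111 matches 110xxxxx → 2-byte sequence.
Byte 1: 0xD7 = 11010111, payload 10111 (5 bits).
Byte 2: 0x8E = 10001110 (10xxxxxx ✓), payload 001110.
Concatenate: 10111001110 = 0x5CE (11 bits → U+05CE).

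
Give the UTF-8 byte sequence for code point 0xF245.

EF 89 85

U+F245 = 0xF245 = 62021 decimal. In range U+0800–U+FFFF → 3-byte form: 1110xxxx 10xxxxxx 10xxxxxx.
Binary (16 bits): 1111001001000101.
Split 4+6+6: 1111 | 001001 | 000101.
Byte 1: 11101111 = 0xEF.
Byte 2: 10001001 = 0x89.
Byte 3: 10000101 = 0x85.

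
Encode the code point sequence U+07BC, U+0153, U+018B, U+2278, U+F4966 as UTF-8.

U+07BC: 2-byte form → DE BC.
U+0153: 2-byte form → C5 93.
U+018B: 2-byte form → C6 8B.
U+2278: 3-byte form → E2 89 B8.
U+F4966: 4-byte form → F3 B4 A5 A6.
Concatenated (13 bytes): DE BC C5 93 C6 8B E2 89 B8 F3 B4 A5 A6.

DE BC C5 93 C6 8B E2 89 B8 F3 B4 A5 A6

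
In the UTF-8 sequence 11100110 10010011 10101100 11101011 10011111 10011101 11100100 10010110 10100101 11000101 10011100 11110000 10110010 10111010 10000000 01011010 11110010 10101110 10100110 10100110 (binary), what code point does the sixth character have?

U+005A

Offset 0: leading byte 0xE6 = 11100110 → 3-byte char #1 = E6 93 AC.
Offset 3: leading byte 0xEB = 11101011 → 3-byte char #2 = EB 9F 9D.
Offset 6: leading byte 0xE4 = 11100100 → 3-byte char #3 = E4 96 A5.
Offset 9: leading byte 0xC5 = 11000101 → 2-byte char #4 = C5 9C.
Offset 11: leading byte 0xF0 = 11110000 → 4-byte char #5 = F0 B2 BA 80.
Offset 15: leading byte 0x5A = 01011010 → 1-byte char #6 = 5A.
Leading byte 0x5A = 01011010 matches 0xxxxxxx → 1-byte sequence.
Byte 1: 0x5A = 01011010, payload 1011010 (7 bits).
Concatenate: 1011010 = 0x5A (7 bits → U+005A).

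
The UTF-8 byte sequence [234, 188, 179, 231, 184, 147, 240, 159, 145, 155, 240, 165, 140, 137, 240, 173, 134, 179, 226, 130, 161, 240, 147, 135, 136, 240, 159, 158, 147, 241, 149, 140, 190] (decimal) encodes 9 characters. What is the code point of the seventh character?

Offset 0: leading byte 0xEA = 11101010 → 3-byte char #1 = EA BC B3.
Offset 3: leading byte 0xE7 = 11100111 → 3-byte char #2 = E7 B8 93.
Offset 6: leading byte 0xF0 = 11110000 → 4-byte char #3 = F0 9F 91 9B.
Offset 10: leading byte 0xF0 = 11110000 → 4-byte char #4 = F0 A5 8C 89.
Offset 14: leading byte 0xF0 = 11110000 → 4-byte char #5 = F0 AD 86 B3.
Offset 18: leading byte 0xE2 = 11100010 → 3-byte char #6 = E2 82 A1.
Offset 21: leading byte 0xF0 = 11110000 → 4-byte char #7 = F0 93 87 88.
Leading byte 0xF0 = 11110000 matches 11110xxx → 4-byte sequence.
Byte 1: 0xF0 = 11110000, payload 000 (3 bits).
Byte 2: 0x93 = 10010011 (10xxxxxx ✓), payload 010011.
Byte 3: 0x87 = 10000111 (10xxxxxx ✓), payload 000111.
Byte 4: 0x88 = 10001000 (10xxxxxx ✓), payload 001000.
Concatenate: 000010011000111001000 = 0x131C8 (21 bits → U+131C8).

U+131C8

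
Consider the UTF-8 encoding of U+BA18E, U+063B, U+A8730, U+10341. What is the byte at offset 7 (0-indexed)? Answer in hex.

U+BA18E → 4-byte form F2 BA 86 8E at offsets 0–3.
U+063B → 2-byte form D8 BB at offsets 4–5.
U+A8730 → 4-byte form F2 A8 9C B0 at offsets 6–9.
Offset 7 falls in char 3's range; it's byte 2 of F2 A8 9C B0 = 0xA8.

0xA8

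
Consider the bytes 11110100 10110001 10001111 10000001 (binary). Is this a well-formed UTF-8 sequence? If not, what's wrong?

invalid (encodes a value above U+10FFFF)

Leading byte 0xF4 = 11110100 → 4-byte form.
Payload = 0x1313C1, which exceeds U+10FFFF, the maximum Unicode code point. (Leading bytes F5–FF, or F4 followed by ≥ 0x90, are invalid.)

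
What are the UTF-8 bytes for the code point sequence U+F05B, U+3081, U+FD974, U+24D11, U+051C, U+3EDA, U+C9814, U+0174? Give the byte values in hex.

U+F05B: 3-byte form → EF 81 9B.
U+3081: 3-byte form → E3 82 81.
U+FD974: 4-byte form → F3 BD A5 B4.
U+24D11: 4-byte form → F0 A4 B4 91.
U+051C: 2-byte form → D4 9C.
U+3EDA: 3-byte form → E3 BB 9A.
U+C9814: 4-byte form → F3 89 A0 94.
U+0174: 2-byte form → C5 B4.
Concatenated (25 bytes): EF 81 9B E3 82 81 F3 BD A5 B4 F0 A4 B4 91 D4 9C E3 BB 9A F3 89 A0 94 C5 B4.

EF 81 9B E3 82 81 F3 BD A5 B4 F0 A4 B4 91 D4 9C E3 BB 9A F3 89 A0 94 C5 B4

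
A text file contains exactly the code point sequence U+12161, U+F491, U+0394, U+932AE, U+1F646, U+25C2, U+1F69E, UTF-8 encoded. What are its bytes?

F0 92 85 A1 EF 92 91 CE 94 F2 93 8A AE F0 9F 99 86 E2 97 82 F0 9F 9A 9E

U+12161: 4-byte form → F0 92 85 A1.
U+F491: 3-byte form → EF 92 91.
U+0394: 2-byte form → CE 94.
U+932AE: 4-byte form → F2 93 8A AE.
U+1F646: 4-byte form → F0 9F 99 86.
U+25C2: 3-byte form → E2 97 82.
U+1F69E: 4-byte form → F0 9F 9A 9E.
Concatenated (24 bytes): F0 92 85 A1 EF 92 91 CE 94 F2 93 8A AE F0 9F 99 86 E2 97 82 F0 9F 9A 9E.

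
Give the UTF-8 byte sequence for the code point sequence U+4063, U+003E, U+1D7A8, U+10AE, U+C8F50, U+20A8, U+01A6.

E4 81 A3 3E F0 9D 9E A8 E1 82 AE F3 88 BD 90 E2 82 A8 C6 A6

U+4063: 3-byte form → E4 81 A3.
U+003E: 1-byte form → 3E.
U+1D7A8: 4-byte form → F0 9D 9E A8.
U+10AE: 3-byte form → E1 82 AE.
U+C8F50: 4-byte form → F3 88 BD 90.
U+20A8: 3-byte form → E2 82 A8.
U+01A6: 2-byte form → C6 A6.
Concatenated (20 bytes): E4 81 A3 3E F0 9D 9E A8 E1 82 AE F3 88 BD 90 E2 82 A8 C6 A6.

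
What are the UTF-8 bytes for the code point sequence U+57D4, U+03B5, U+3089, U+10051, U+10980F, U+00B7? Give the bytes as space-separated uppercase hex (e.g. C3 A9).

E5 9F 94 CE B5 E3 82 89 F0 90 81 91 F4 89 A0 8F C2 B7

U+57D4: 3-byte form → E5 9F 94.
U+03B5: 2-byte form → CE B5.
U+3089: 3-byte form → E3 82 89.
U+10051: 4-byte form → F0 90 81 91.
U+10980F: 4-byte form → F4 89 A0 8F.
U+00B7: 2-byte form → C2 B7.
Concatenated (18 bytes): E5 9F 94 CE B5 E3 82 89 F0 90 81 91 F4 89 A0 8F C2 B7.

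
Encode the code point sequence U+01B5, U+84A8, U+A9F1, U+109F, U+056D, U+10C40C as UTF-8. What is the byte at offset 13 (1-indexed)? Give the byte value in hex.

1-indexed offset 13 is 0-indexed offset 12.
U+01B5 → 2-byte form C6 B5 at offsets 0–1.
U+84A8 → 3-byte form E8 92 A8 at offsets 2–4.
U+A9F1 → 3-byte form EA A7 B1 at offsets 5–7.
U+109F → 3-byte form E1 82 9F at offsets 8–10.
U+056D → 2-byte form D5 AD at offsets 11–12.
Offset 12 falls in char 5's range; it's byte 2 of D5 AD = 0xAD.

0xAD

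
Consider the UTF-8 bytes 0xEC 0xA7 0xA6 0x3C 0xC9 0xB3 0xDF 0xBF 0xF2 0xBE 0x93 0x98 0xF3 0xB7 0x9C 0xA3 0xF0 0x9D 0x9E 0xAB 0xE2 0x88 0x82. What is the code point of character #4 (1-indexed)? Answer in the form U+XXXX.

U+07FF

Offset 0: leading byte 0xEC = 11101100 → 3-byte char #1 = EC A7 A6.
Offset 3: leading byte 0x3C = 00111100 → 1-byte char #2 = 3C.
Offset 4: leading byte 0xC9 = 11001001 → 2-byte char #3 = C9 B3.
Offset 6: leading byte 0xDF = 11011111 → 2-byte char #4 = DF BF.
Leading byte 0xDF = 11011111 matches 110xxxxx → 2-byte sequence.
Byte 1: 0xDF = 11011111, payload 11111 (5 bits).
Byte 2: 0xBF = 10111111 (10xxxxxx ✓), payload 111111.
Concatenate: 11111111111 = 0x7FF (11 bits → U+07FF).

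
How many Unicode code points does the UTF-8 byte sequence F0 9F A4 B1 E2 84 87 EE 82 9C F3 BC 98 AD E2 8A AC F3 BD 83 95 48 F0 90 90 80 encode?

8

Byte at offset 0: 0xF0 = 11110000 → 4-byte char (#1). Advance 4.
Byte at offset 4: 0xE2 = 11100010 → 3-byte char (#2). Advance 3.
Byte at offset 7: 0xEE = 11101110 → 3-byte char (#3). Advance 3.
Byte at offset 10: 0xF3 = 11110011 → 4-byte char (#4). Advance 4.
Byte at offset 14: 0xE2 = 11100010 → 3-byte char (#5). Advance 3.
Byte at offset 17: 0xF3 = 11110011 → 4-byte char (#6). Advance 4.
Byte at offset 21: 0x48 = 01001000 → 1-byte char (#7). Advance 1.
Byte at offset 22: 0xF0 = 11110000 → 4-byte char (#8). Advance 4.
Reached end at offset 26 after 8 code points.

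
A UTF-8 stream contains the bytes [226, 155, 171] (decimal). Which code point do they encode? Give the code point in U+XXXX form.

Leading byte 0xE2 = 11100010 matches 1110xxxx → 3-byte sequence.
Byte 1: 0xE2 = 11100010, payload 0010 (4 bits).
Byte 2: 0x9B = 10011011 (10xxxxxx ✓), payload 011011.
Byte 3: 0xAB = 10101011 (10xxxxxx ✓), payload 101011.
Concatenate: 0010011011101011 = 0x26EB (16 bits → U+26EB).

U+26EB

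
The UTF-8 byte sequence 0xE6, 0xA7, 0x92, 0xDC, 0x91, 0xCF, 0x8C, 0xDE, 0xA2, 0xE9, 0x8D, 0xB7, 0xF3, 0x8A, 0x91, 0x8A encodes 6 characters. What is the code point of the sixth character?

Offset 0: leading byte 0xE6 = 11100110 → 3-byte char #1 = E6 A7 92.
Offset 3: leading byte 0xDC = 11011100 → 2-byte char #2 = DC 91.
Offset 5: leading byte 0xCF = 11001111 → 2-byte char #3 = CF 8C.
Offset 7: leading byte 0xDE = 11011110 → 2-byte char #4 = DE A2.
Offset 9: leading byte 0xE9 = 11101001 → 3-byte char #5 = E9 8D B7.
Offset 12: leading byte 0xF3 = 11110011 → 4-byte char #6 = F3 8A 91 8A.
Leading byte 0xF3 = 11110011 matches 11110xxx → 4-byte sequence.
Byte 1: 0xF3 = 11110011, payload 011 (3 bits).
Byte 2: 0x8A = 10001010 (10xxxxxx ✓), payload 001010.
Byte 3: 0x91 = 10010001 (10xxxxxx ✓), payload 010001.
Byte 4: 0x8A = 10001010 (10xxxxxx ✓), payload 001010.
Concatenate: 011001010010001001010 = 0xCA44A (21 bits → U+CA44A).

U+CA44A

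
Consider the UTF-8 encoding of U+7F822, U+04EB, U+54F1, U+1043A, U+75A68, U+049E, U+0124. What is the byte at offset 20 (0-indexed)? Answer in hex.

U+7F822 → 4-byte form F1 BF A0 A2 at offsets 0–3.
U+04EB → 2-byte form D3 AB at offsets 4–5.
U+54F1 → 3-byte form E5 93 B1 at offsets 6–8.
U+1043A → 4-byte form F0 90 90 BA at offsets 9–12.
U+75A68 → 4-byte form F1 B5 A9 A8 at offsets 13–16.
U+049E → 2-byte form D2 9E at offsets 17–18.
U+0124 → 2-byte form C4 A4 at offsets 19–20.
Offset 20 falls in char 7's range; it's byte 2 of C4 A4 = 0xA4.

0xA4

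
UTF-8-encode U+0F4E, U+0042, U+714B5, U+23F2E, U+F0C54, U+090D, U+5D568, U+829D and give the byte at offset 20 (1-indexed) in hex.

0xF1

1-indexed offset 20 is 0-indexed offset 19.
U+0F4E → 3-byte form E0 BD 8E at offsets 0–2.
U+0042 → 1-byte form 42 at offsets 3–3.
U+714B5 → 4-byte form F1 B1 92 B5 at offsets 4–7.
U+23F2E → 4-byte form F0 A3 BC AE at offsets 8–11.
U+F0C54 → 4-byte form F3 B0 B1 94 at offsets 12–15.
U+090D → 3-byte form E0 A4 8D at offsets 16–18.
U+5D568 → 4-byte form F1 9D 95 A8 at offsets 19–22.
Offset 19 falls in char 7's range; it's byte 1 of F1 9D 95 A8 = 0xF1.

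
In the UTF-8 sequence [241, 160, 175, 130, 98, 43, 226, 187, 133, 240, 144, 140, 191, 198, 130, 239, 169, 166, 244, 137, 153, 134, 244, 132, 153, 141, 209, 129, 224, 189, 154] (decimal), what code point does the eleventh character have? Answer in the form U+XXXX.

Offset 0: leading byte 0xF1 = 11110001 → 4-byte char #1 = F1 A0 AF 82.
Offset 4: leading byte 0x62 = 01100010 → 1-byte char #2 = 62.
Offset 5: leading byte 0x2B = 00101011 → 1-byte char #3 = 2B.
Offset 6: leading byte 0xE2 = 11100010 → 3-byte char #4 = E2 BB 85.
Offset 9: leading byte 0xF0 = 11110000 → 4-byte char #5 = F0 90 8C BF.
Offset 13: leading byte 0xC6 = 11000110 → 2-byte char #6 = C6 82.
Offset 15: leading byte 0xEF = 11101111 → 3-byte char #7 = EF A9 A6.
Offset 18: leading byte 0xF4 = 11110100 → 4-byte char #8 = F4 89 99 86.
Offset 22: leading byte 0xF4 = 11110100 → 4-byte char #9 = F4 84 99 8D.
Offset 26: leading byte 0xD1 = 11010001 → 2-byte char #10 = D1 81.
Offset 28: leading byte 0xE0 = 11100000 → 3-byte char #11 = E0 BD 9A.
Leading byte 0xE0 = 11100000 matches 1110xxxx → 3-byte sequence.
Byte 1: 0xE0 = 11100000, payload 0000 (4 bits).
Byte 2: 0xBD = 10111101 (10xxxxxx ✓), payload 111101.
Byte 3: 0x9A = 10011010 (10xxxxxx ✓), payload 011010.
Concatenate: 0000111101011010 = 0xF5A (16 bits → U+0F5A).

U+0F5A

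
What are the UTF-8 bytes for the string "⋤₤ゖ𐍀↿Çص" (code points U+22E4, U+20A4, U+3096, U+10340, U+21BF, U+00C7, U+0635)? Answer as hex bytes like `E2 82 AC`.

U+22E4: 3-byte form → E2 8B A4.
U+20A4: 3-byte form → E2 82 A4.
U+3096: 3-byte form → E3 82 96.
U+10340: 4-byte form → F0 90 8D 80.
U+21BF: 3-byte form → E2 86 BF.
U+00C7: 2-byte form → C3 87.
U+0635: 2-byte form → D8 B5.
Concatenated (20 bytes): E2 8B A4 E2 82 A4 E3 82 96 F0 90 8D 80 E2 86 BF C3 87 D8 B5.

E2 8B A4 E2 82 A4 E3 82 96 F0 90 8D 80 E2 86 BF C3 87 D8 B5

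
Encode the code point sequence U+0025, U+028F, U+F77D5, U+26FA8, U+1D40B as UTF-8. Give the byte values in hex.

U+0025: 1-byte form → 25.
U+028F: 2-byte form → CA 8F.
U+F77D5: 4-byte form → F3 B7 9F 95.
U+26FA8: 4-byte form → F0 A6 BE A8.
U+1D40B: 4-byte form → F0 9D 90 8B.
Concatenated (15 bytes): 25 CA 8F F3 B7 9F 95 F0 A6 BE A8 F0 9D 90 8B.

25 CA 8F F3 B7 9F 95 F0 A6 BE A8 F0 9D 90 8B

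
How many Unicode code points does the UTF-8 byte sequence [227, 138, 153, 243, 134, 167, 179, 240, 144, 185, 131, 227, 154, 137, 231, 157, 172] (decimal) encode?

Byte at offset 0: 0xE3 = 11100011 → 3-byte char (#1). Advance 3.
Byte at offset 3: 0xF3 = 11110011 → 4-byte char (#2). Advance 4.
Byte at offset 7: 0xF0 = 11110000 → 4-byte char (#3). Advance 4.
Byte at offset 11: 0xE3 = 11100011 → 3-byte char (#4). Advance 3.
Byte at offset 14: 0xE7 = 11100111 → 3-byte char (#5). Advance 3.
Reached end at offset 17 after 5 code points.

5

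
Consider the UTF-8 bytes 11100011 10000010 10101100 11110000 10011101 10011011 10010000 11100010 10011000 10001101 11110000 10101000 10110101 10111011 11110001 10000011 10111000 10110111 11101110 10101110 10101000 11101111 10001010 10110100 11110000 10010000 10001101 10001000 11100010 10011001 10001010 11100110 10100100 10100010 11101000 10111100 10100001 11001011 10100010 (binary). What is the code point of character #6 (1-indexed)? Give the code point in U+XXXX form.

Offset 0: leading byte 0xE3 = 11100011 → 3-byte char #1 = E3 82 AC.
Offset 3: leading byte 0xF0 = 11110000 → 4-byte char #2 = F0 9D 9B 90.
Offset 7: leading byte 0xE2 = 11100010 → 3-byte char #3 = E2 98 8D.
Offset 10: leading byte 0xF0 = 11110000 → 4-byte char #4 = F0 A8 B5 BB.
Offset 14: leading byte 0xF1 = 11110001 → 4-byte char #5 = F1 83 B8 B7.
Offset 18: leading byte 0xEE = 11101110 → 3-byte char #6 = EE AE A8.
Leading byte 0xEE = 11101110 matches 1110xxxx → 3-byte sequence.
Byte 1: 0xEE = 11101110, payload 1110 (4 bits).
Byte 2: 0xAE = 10101110 (10xxxxxx ✓), payload 101110.
Byte 3: 0xA8 = 10101000 (10xxxxxx ✓), payload 101000.
Concatenate: 1110101110101000 = 0xEBA8 (16 bits → U+EBA8).

U+EBA8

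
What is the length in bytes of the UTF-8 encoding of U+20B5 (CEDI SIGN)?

3

U+20B5 = 0x20B5. UTF-8 uses 1 byte below 0x80, 2 below 0x800, 3 below 0x10000, 4 up to 0x10FFFF. 0x20B5 is in U+0800–U+FFFF → 3 bytes.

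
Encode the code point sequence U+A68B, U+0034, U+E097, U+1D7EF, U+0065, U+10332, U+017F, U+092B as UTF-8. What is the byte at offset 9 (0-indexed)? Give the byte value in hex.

U+A68B → 3-byte form EA 9A 8B at offsets 0–2.
U+0034 → 1-byte form 34 at offsets 3–3.
U+E097 → 3-byte form EE 82 97 at offsets 4–6.
U+1D7EF → 4-byte form F0 9D 9F AF at offsets 7–10.
Offset 9 falls in char 4's range; it's byte 3 of F0 9D 9F AF = 0x9F.

0x9F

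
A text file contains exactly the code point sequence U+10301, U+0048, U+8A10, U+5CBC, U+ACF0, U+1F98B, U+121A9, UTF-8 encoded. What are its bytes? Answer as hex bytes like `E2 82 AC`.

F0 90 8C 81 48 E8 A8 90 E5 B2 BC EA B3 B0 F0 9F A6 8B F0 92 86 A9

U+10301: 4-byte form → F0 90 8C 81.
U+0048: 1-byte form → 48.
U+8A10: 3-byte form → E8 A8 90.
U+5CBC: 3-byte form → E5 B2 BC.
U+ACF0: 3-byte form → EA B3 B0.
U+1F98B: 4-byte form → F0 9F A6 8B.
U+121A9: 4-byte form → F0 92 86 A9.
Concatenated (22 bytes): F0 90 8C 81 48 E8 A8 90 E5 B2 BC EA B3 B0 F0 9F A6 8B F0 92 86 A9.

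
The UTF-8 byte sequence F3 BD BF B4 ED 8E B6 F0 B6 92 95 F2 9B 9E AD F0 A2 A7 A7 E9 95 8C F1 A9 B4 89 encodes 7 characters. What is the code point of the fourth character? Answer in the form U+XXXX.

Offset 0: leading byte 0xF3 = 11110011 → 4-byte char #1 = F3 BD BF B4.
Offset 4: leading byte 0xED = 11101101 → 3-byte char #2 = ED 8E B6.
Offset 7: leading byte 0xF0 = 11110000 → 4-byte char #3 = F0 B6 92 95.
Offset 11: leading byte 0xF2 = 11110010 → 4-byte char #4 = F2 9B 9E AD.
Leading byte 0xF2 = 11110010 matches 11110xxx → 4-byte sequence.
Byte 1: 0xF2 = 11110010, payload 010 (3 bits).
Byte 2: 0x9B = 10011011 (10xxxxxx ✓), payload 011011.
Byte 3: 0x9E = 10011110 (10xxxxxx ✓), payload 011110.
Byte 4: 0xAD = 10101101 (10xxxxxx ✓), payload 101101.
Concatenate: 010011011011110101101 = 0x9B7AD (21 bits → U+9B7AD).

U+9B7AD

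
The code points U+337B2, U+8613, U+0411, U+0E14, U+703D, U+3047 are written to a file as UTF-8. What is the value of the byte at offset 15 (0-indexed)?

0xE3

U+337B2 → 4-byte form F0 B3 9E B2 at offsets 0–3.
U+8613 → 3-byte form E8 98 93 at offsets 4–6.
U+0411 → 2-byte form D0 91 at offsets 7–8.
U+0E14 → 3-byte form E0 B8 94 at offsets 9–11.
U+703D → 3-byte form E7 80 BD at offsets 12–14.
U+3047 → 3-byte form E3 81 87 at offsets 15–17.
Offset 15 falls in char 6's range; it's byte 1 of E3 81 87 = 0xE3.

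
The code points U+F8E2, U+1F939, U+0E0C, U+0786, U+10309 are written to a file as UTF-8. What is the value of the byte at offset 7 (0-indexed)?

U+F8E2 → 3-byte form EF A3 A2 at offsets 0–2.
U+1F939 → 4-byte form F0 9F A4 B9 at offsets 3–6.
U+0E0C → 3-byte form E0 B8 8C at offsets 7–9.
Offset 7 falls in char 3's range; it's byte 1 of E0 B8 8C = 0xE0.

0xE0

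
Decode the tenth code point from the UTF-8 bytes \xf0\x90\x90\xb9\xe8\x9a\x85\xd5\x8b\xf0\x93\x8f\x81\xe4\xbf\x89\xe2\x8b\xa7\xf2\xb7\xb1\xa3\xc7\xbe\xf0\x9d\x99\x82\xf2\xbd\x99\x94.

U+BD654

Offset 0: leading byte 0xF0 = 11110000 → 4-byte char #1 = F0 90 90 B9.
Offset 4: leading byte 0xE8 = 11101000 → 3-byte char #2 = E8 9A 85.
Offset 7: leading byte 0xD5 = 11010101 → 2-byte char #3 = D5 8B.
Offset 9: leading byte 0xF0 = 11110000 → 4-byte char #4 = F0 93 8F 81.
Offset 13: leading byte 0xE4 = 11100100 → 3-byte char #5 = E4 BF 89.
Offset 16: leading byte 0xE2 = 11100010 → 3-byte char #6 = E2 8B A7.
Offset 19: leading byte 0xF2 = 11110010 → 4-byte char #7 = F2 B7 B1 A3.
Offset 23: leading byte 0xC7 = 11000111 → 2-byte char #8 = C7 BE.
Offset 25: leading byte 0xF0 = 11110000 → 4-byte char #9 = F0 9D 99 82.
Offset 29: leading byte 0xF2 = 11110010 → 4-byte char #10 = F2 BD 99 94.
Leading byte 0xF2 = 11110010 matches 11110xxx → 4-byte sequence.
Byte 1: 0xF2 = 11110010, payload 010 (3 bits).
Byte 2: 0xBD = 10111101 (10xxxxxx ✓), payload 111101.
Byte 3: 0x99 = 10011001 (10xxxxxx ✓), payload 011001.
Byte 4: 0x94 = 10010100 (10xxxxxx ✓), payload 010100.
Concatenate: 010111101011001010100 = 0xBD654 (21 bits → U+BD654).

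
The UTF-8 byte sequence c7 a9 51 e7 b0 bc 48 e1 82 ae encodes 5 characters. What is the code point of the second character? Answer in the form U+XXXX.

Offset 0: leading byte 0xC7 = 11000111 → 2-byte char #1 = C7 A9.
Offset 2: leading byte 0x51 = 01010001 → 1-byte char #2 = 51.
Leading byte 0x51 = 01010001 matches 0xxxxxxx → 1-byte sequence.
Byte 1: 0x51 = 01010001, payload 1010001 (7 bits).
Concatenate: 1010001 = 0x51 (7 bits → U+0051).

U+0051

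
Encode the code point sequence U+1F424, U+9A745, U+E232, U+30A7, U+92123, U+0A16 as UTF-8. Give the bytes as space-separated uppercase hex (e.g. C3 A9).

F0 9F 90 A4 F2 9A 9D 85 EE 88 B2 E3 82 A7 F2 92 84 A3 E0 A8 96

U+1F424: 4-byte form → F0 9F 90 A4.
U+9A745: 4-byte form → F2 9A 9D 85.
U+E232: 3-byte form → EE 88 B2.
U+30A7: 3-byte form → E3 82 A7.
U+92123: 4-byte form → F2 92 84 A3.
U+0A16: 3-byte form → E0 A8 96.
Concatenated (21 bytes): F0 9F 90 A4 F2 9A 9D 85 EE 88 B2 E3 82 A7 F2 92 84 A3 E0 A8 96.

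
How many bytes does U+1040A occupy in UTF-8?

U+1040A = 0x1040A. UTF-8 uses 1 byte below 0x80, 2 below 0x800, 3 below 0x10000, 4 up to 0x10FFFF. 0x1040A is in U+10000–U+10FFFF → 4 bytes.

4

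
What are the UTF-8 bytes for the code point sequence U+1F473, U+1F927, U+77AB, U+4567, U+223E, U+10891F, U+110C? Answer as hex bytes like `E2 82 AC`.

U+1F473: 4-byte form → F0 9F 91 B3.
U+1F927: 4-byte form → F0 9F A4 A7.
U+77AB: 3-byte form → E7 9E AB.
U+4567: 3-byte form → E4 95 A7.
U+223E: 3-byte form → E2 88 BE.
U+10891F: 4-byte form → F4 88 A4 9F.
U+110C: 3-byte form → E1 84 8C.
Concatenated (24 bytes): F0 9F 91 B3 F0 9F A4 A7 E7 9E AB E4 95 A7 E2 88 BE F4 88 A4 9F E1 84 8C.

F0 9F 91 B3 F0 9F A4 A7 E7 9E AB E4 95 A7 E2 88 BE F4 88 A4 9F E1 84 8C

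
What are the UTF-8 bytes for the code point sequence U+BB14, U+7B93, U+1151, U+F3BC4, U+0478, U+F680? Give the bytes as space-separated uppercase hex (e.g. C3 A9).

EB AC 94 E7 AE 93 E1 85 91 F3 B3 AF 84 D1 B8 EF 9A 80

U+BB14: 3-byte form → EB AC 94.
U+7B93: 3-byte form → E7 AE 93.
U+1151: 3-byte form → E1 85 91.
U+F3BC4: 4-byte form → F3 B3 AF 84.
U+0478: 2-byte form → D1 B8.
U+F680: 3-byte form → EF 9A 80.
Concatenated (18 bytes): EB AC 94 E7 AE 93 E1 85 91 F3 B3 AF 84 D1 B8 EF 9A 80.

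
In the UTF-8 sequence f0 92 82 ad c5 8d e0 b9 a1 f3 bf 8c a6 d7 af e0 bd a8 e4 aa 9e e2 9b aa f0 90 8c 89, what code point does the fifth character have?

U+05EF

Offset 0: leading byte 0xF0 = 11110000 → 4-byte char #1 = F0 92 82 AD.
Offset 4: leading byte 0xC5 = 11000101 → 2-byte char #2 = C5 8D.
Offset 6: leading byte 0xE0 = 11100000 → 3-byte char #3 = E0 B9 A1.
Offset 9: leading byte 0xF3 = 11110011 → 4-byte char #4 = F3 BF 8C A6.
Offset 13: leading byte 0xD7 = 11010111 → 2-byte char #5 = D7 AF.
Leading byte 0xD7 = 11010111 matches 110xxxxx → 2-byte sequence.
Byte 1: 0xD7 = 11010111, payload 10111 (5 bits).
Byte 2: 0xAF = 10101111 (10xxxxxx ✓), payload 101111.
Concatenate: 10111101111 = 0x5EF (11 bits → U+05EF).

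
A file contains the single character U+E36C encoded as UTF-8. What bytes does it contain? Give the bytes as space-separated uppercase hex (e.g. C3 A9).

EE 8D AC

U+E36C = 0xE36C = 58220 decimal. In range U+0800–U+FFFF → 3-byte form: 1110xxxx 10xxxxxx 10xxxxxx.
Binary (16 bits): 1110001101101100.
Split 4+6+6: 1110 | 001101 | 101100.
Byte 1: 11101110 = 0xEE.
Byte 2: 10001101 = 0x8D.
Byte 3: 10101100 = 0xAC.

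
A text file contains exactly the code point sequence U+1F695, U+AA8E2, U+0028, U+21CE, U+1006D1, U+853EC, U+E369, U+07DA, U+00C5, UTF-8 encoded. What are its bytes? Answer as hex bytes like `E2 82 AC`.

F0 9F 9A 95 F2 AA A3 A2 28 E2 87 8E F4 80 9B 91 F2 85 8F AC EE 8D A9 DF 9A C3 85

U+1F695: 4-byte form → F0 9F 9A 95.
U+AA8E2: 4-byte form → F2 AA A3 A2.
U+0028: 1-byte form → 28.
U+21CE: 3-byte form → E2 87 8E.
U+1006D1: 4-byte form → F4 80 9B 91.
U+853EC: 4-byte form → F2 85 8F AC.
U+E369: 3-byte form → EE 8D A9.
U+07DA: 2-byte form → DF 9A.
U+00C5: 2-byte form → C3 85.
Concatenated (27 bytes): F0 9F 9A 95 F2 AA A3 A2 28 E2 87 8E F4 80 9B 91 F2 85 8F AC EE 8D A9 DF 9A C3 85.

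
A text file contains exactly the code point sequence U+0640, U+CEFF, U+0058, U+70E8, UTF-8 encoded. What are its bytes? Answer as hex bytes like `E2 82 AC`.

D9 80 EC BB BF 58 E7 83 A8

U+0640: 2-byte form → D9 80.
U+CEFF: 3-byte form → EC BB BF.
U+0058: 1-byte form → 58.
U+70E8: 3-byte form → E7 83 A8.
Concatenated (9 bytes): D9 80 EC BB BF 58 E7 83 A8.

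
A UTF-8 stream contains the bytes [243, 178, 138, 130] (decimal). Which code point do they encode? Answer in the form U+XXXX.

Leading byte 0xF3 = 11110011 matches 11110xxx → 4-byte sequence.
Byte 1: 0xF3 = 11110011, payload 011 (3 bits).
Byte 2: 0xB2 = 10110010 (10xxxxxx ✓), payload 110010.
Byte 3: 0x8A = 10001010 (10xxxxxx ✓), payload 001010.
Byte 4: 0x82 = 10000010 (10xxxxxx ✓), payload 000010.
Concatenate: 011110010001010000010 = 0xF2282 (21 bits → U+F2282).

U+F2282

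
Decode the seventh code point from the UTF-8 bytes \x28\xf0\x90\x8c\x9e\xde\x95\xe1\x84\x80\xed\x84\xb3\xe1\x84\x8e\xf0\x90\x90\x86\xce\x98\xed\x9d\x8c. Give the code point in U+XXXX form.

Offset 0: leading byte 0x28 = 00101000 → 1-byte char #1 = 28.
Offset 1: leading byte 0xF0 = 11110000 → 4-byte char #2 = F0 90 8C 9E.
Offset 5: leading byte 0xDE = 11011110 → 2-byte char #3 = DE 95.
Offset 7: leading byte 0xE1 = 11100001 → 3-byte char #4 = E1 84 80.
Offset 10: leading byte 0xED = 11101101 → 3-byte char #5 = ED 84 B3.
Offset 13: leading byte 0xE1 = 11100001 → 3-byte char #6 = E1 84 8E.
Offset 16: leading byte 0xF0 = 11110000 → 4-byte char #7 = F0 90 90 86.
Leading byte 0xF0 = 11110000 matches 11110xxx → 4-byte sequence.
Byte 1: 0xF0 = 11110000, payload 000 (3 bits).
Byte 2: 0x90 = 10010000 (10xxxxxx ✓), payload 010000.
Byte 3: 0x90 = 10010000 (10xxxxxx ✓), payload 010000.
Byte 4: 0x86 = 10000110 (10xxxxxx ✓), payload 000110.
Concatenate: 000010000010000000110 = 0x10406 (21 bits → U+10406).

U+10406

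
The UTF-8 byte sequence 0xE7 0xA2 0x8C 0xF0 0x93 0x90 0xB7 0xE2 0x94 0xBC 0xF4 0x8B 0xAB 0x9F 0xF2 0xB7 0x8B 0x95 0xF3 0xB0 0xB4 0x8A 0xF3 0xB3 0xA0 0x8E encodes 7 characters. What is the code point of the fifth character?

Offset 0: leading byte 0xE7 = 11100111 → 3-byte char #1 = E7 A2 8C.
Offset 3: leading byte 0xF0 = 11110000 → 4-byte char #2 = F0 93 90 B7.
Offset 7: leading byte 0xE2 = 11100010 → 3-byte char #3 = E2 94 BC.
Offset 10: leading byte 0xF4 = 11110100 → 4-byte char #4 = F4 8B AB 9F.
Offset 14: leading byte 0xF2 = 11110010 → 4-byte char #5 = F2 B7 8B 95.
Leading byte 0xF2 = 11110010 matches 11110xxx → 4-byte sequence.
Byte 1: 0xF2 = 11110010, payload 010 (3 bits).
Byte 2: 0xB7 = 10110111 (10xxxxxx ✓), payload 110111.
Byte 3: 0x8B = 10001011 (10xxxxxx ✓), payload 001011.
Byte 4: 0x95 = 10010101 (10xxxxxx ✓), payload 010101.
Concatenate: 010110111001011010101 = 0xB72D5 (21 bits → U+B72D5).

U+B72D5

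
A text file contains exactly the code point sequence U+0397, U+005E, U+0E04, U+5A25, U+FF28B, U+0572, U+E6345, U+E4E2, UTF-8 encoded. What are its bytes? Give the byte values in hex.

CE 97 5E E0 B8 84 E5 A8 A5 F3 BF 8A 8B D5 B2 F3 A6 8D 85 EE 93 A2

U+0397: 2-byte form → CE 97.
U+005E: 1-byte form → 5E.
U+0E04: 3-byte form → E0 B8 84.
U+5A25: 3-byte form → E5 A8 A5.
U+FF28B: 4-byte form → F3 BF 8A 8B.
U+0572: 2-byte form → D5 B2.
U+E6345: 4-byte form → F3 A6 8D 85.
U+E4E2: 3-byte form → EE 93 A2.
Concatenated (22 bytes): CE 97 5E E0 B8 84 E5 A8 A5 F3 BF 8A 8B D5 B2 F3 A6 8D 85 EE 93 A2.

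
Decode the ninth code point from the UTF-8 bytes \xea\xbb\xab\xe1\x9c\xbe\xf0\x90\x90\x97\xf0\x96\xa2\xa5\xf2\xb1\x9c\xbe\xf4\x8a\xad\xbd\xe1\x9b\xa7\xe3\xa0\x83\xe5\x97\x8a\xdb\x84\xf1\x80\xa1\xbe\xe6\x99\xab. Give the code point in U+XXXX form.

U+55CA

Offset 0: leading byte 0xEA = 11101010 → 3-byte char #1 = EA BB AB.
Offset 3: leading byte 0xE1 = 11100001 → 3-byte char #2 = E1 9C BE.
Offset 6: leading byte 0xF0 = 11110000 → 4-byte char #3 = F0 90 90 97.
Offset 10: leading byte 0xF0 = 11110000 → 4-byte char #4 = F0 96 A2 A5.
Offset 14: leading byte 0xF2 = 11110010 → 4-byte char #5 = F2 B1 9C BE.
Offset 18: leading byte 0xF4 = 11110100 → 4-byte char #6 = F4 8A AD BD.
Offset 22: leading byte 0xE1 = 11100001 → 3-byte char #7 = E1 9B A7.
Offset 25: leading byte 0xE3 = 11100011 → 3-byte char #8 = E3 A0 83.
Offset 28: leading byte 0xE5 = 11100101 → 3-byte char #9 = E5 97 8A.
Leading byte 0xE5 = 11100101 matches 1110xxxx → 3-byte sequence.
Byte 1: 0xE5 = 11100101, payload 0101 (4 bits).
Byte 2: 0x97 = 10010111 (10xxxxxx ✓), payload 010111.
Byte 3: 0x8A = 10001010 (10xxxxxx ✓), payload 001010.
Concatenate: 0101010111001010 = 0x55CA (16 bits → U+55CA).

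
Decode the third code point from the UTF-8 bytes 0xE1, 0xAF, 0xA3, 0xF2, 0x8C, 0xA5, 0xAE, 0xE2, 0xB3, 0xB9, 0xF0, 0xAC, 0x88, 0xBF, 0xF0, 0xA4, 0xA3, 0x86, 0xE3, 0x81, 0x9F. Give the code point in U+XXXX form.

Offset 0: leading byte 0xE1 = 11100001 → 3-byte char #1 = E1 AF A3.
Offset 3: leading byte 0xF2 = 11110010 → 4-byte char #2 = F2 8C A5 AE.
Offset 7: leading byte 0xE2 = 11100010 → 3-byte char #3 = E2 B3 B9.
Leading byte 0xE2 = 11100010 matches 1110xxxx → 3-byte sequence.
Byte 1: 0xE2 = 11100010, payload 0010 (4 bits).
Byte 2: 0xB3 = 10110011 (10xxxxxx ✓), payload 110011.
Byte 3: 0xB9 = 10111001 (10xxxxxx ✓), payload 111001.
Concatenate: 0010110011111001 = 0x2CF9 (16 bits → U+2CF9).

U+2CF9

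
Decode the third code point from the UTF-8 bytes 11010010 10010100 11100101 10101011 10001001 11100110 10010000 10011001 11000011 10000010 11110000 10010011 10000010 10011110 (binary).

U+6419

Offset 0: leading byte 0xD2 = 11010010 → 2-byte char #1 = D2 94.
Offset 2: leading byte 0xE5 = 11100101 → 3-byte char #2 = E5 AB 89.
Offset 5: leading byte 0xE6 = 11100110 → 3-byte char #3 = E6 90 99.
Leading byte 0xE6 = 11100110 matches 1110xxxx → 3-byte sequence.
Byte 1: 0xE6 = 11100110, payload 0110 (4 bits).
Byte 2: 0x90 = 10010000 (10xxxxxx ✓), payload 010000.
Byte 3: 0x99 = 10011001 (10xxxxxx ✓), payload 011001.
Concatenate: 0110010000011001 = 0x6419 (16 bits → U+6419).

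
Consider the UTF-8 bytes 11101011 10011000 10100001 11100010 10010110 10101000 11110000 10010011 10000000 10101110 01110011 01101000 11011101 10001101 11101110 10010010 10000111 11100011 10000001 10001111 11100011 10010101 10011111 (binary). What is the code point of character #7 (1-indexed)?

U+E487

Offset 0: leading byte 0xEB = 11101011 → 3-byte char #1 = EB 98 A1.
Offset 3: leading byte 0xE2 = 11100010 → 3-byte char #2 = E2 96 A8.
Offset 6: leading byte 0xF0 = 11110000 → 4-byte char #3 = F0 93 80 AE.
Offset 10: leading byte 0x73 = 01110011 → 1-byte char #4 = 73.
Offset 11: leading byte 0x68 = 01101000 → 1-byte char #5 = 68.
Offset 12: leading byte 0xDD = 11011101 → 2-byte char #6 = DD 8D.
Offset 14: leading byte 0xEE = 11101110 → 3-byte char #7 = EE 92 87.
Leading byte 0xEE = 11101110 matches 1110xxxx → 3-byte sequence.
Byte 1: 0xEE = 11101110, payload 1110 (4 bits).
Byte 2: 0x92 = 10010010 (10xxxxxx ✓), payload 010010.
Byte 3: 0x87 = 10000111 (10xxxxxx ✓), payload 000111.
Concatenate: 1110010010000111 = 0xE487 (16 bits → U+E487).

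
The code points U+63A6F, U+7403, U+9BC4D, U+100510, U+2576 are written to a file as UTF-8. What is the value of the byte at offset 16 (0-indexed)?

U+63A6F → 4-byte form F1 A3 A9 AF at offsets 0–3.
U+7403 → 3-byte form E7 90 83 at offsets 4–6.
U+9BC4D → 4-byte form F2 9B B1 8D at offsets 7–10.
U+100510 → 4-byte form F4 80 94 90 at offsets 11–14.
U+2576 → 3-byte form E2 95 B6 at offsets 15–17.
Offset 16 falls in char 5's range; it's byte 2 of E2 95 B6 = 0x95.

0x95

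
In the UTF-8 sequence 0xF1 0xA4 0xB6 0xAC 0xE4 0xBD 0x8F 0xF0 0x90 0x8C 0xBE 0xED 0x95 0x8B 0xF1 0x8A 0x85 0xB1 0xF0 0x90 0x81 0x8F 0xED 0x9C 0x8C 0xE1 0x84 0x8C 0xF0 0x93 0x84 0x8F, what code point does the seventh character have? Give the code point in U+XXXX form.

Offset 0: leading byte 0xF1 = 11110001 → 4-byte char #1 = F1 A4 B6 AC.
Offset 4: leading byte 0xE4 = 11100100 → 3-byte char #2 = E4 BD 8F.
Offset 7: leading byte 0xF0 = 11110000 → 4-byte char #3 = F0 90 8C BE.
Offset 11: leading byte 0xED = 11101101 → 3-byte char #4 = ED 95 8B.
Offset 14: leading byte 0xF1 = 11110001 → 4-byte char #5 = F1 8A 85 B1.
Offset 18: leading byte 0xF0 = 11110000 → 4-byte char #6 = F0 90 81 8F.
Offset 22: leading byte 0xED = 11101101 → 3-byte char #7 = ED 9C 8C.
Leading byte 0xED = 11101101 matches 1110xxxx → 3-byte sequence.
Byte 1: 0xED = 11101101, payload 1101 (4 bits).
Byte 2: 0x9C = 10011100 (10xxxxxx ✓), payload 011100.
Byte 3: 0x8C = 10001100 (10xxxxxx ✓), payload 001100.
Concatenate: 1101011100001100 = 0xD70C (16 bits → U+D70C).

U+D70C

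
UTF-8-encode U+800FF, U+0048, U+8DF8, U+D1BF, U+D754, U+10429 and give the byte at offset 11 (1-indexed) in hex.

0xBF

1-indexed offset 11 is 0-indexed offset 10.
U+800FF → 4-byte form F2 80 83 BF at offsets 0–3.
U+0048 → 1-byte form 48 at offsets 4–4.
U+8DF8 → 3-byte form E8 B7 B8 at offsets 5–7.
U+D1BF → 3-byte form ED 86 BF at offsets 8–10.
Offset 10 falls in char 4's range; it's byte 3 of ED 86 BF = 0xBF.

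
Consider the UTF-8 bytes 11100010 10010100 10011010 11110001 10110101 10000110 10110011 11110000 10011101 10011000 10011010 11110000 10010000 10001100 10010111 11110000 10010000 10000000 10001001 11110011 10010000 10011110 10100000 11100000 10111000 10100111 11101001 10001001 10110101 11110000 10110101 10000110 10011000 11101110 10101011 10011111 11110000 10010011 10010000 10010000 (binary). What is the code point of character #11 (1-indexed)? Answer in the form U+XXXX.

Offset 0: leading byte 0xE2 = 11100010 → 3-byte char #1 = E2 94 9A.
Offset 3: leading byte 0xF1 = 11110001 → 4-byte char #2 = F1 B5 86 B3.
Offset 7: leading byte 0xF0 = 11110000 → 4-byte char #3 = F0 9D 98 9A.
Offset 11: leading byte 0xF0 = 11110000 → 4-byte char #4 = F0 90 8C 97.
Offset 15: leading byte 0xF0 = 11110000 → 4-byte char #5 = F0 90 80 89.
Offset 19: leading byte 0xF3 = 11110011 → 4-byte char #6 = F3 90 9E A0.
Offset 23: leading byte 0xE0 = 11100000 → 3-byte char #7 = E0 B8 A7.
Offset 26: leading byte 0xE9 = 11101001 → 3-byte char #8 = E9 89 B5.
Offset 29: leading byte 0xF0 = 11110000 → 4-byte char #9 = F0 B5 86 98.
Offset 33: leading byte 0xEE = 11101110 → 3-byte char #10 = EE AB 9F.
Offset 36: leading byte 0xF0 = 11110000 → 4-byte char #11 = F0 93 90 90.
Leading byte 0xF0 = 11110000 matches 11110xxx → 4-byte sequence.
Byte 1: 0xF0 = 11110000, payload 000 (3 bits).
Byte 2: 0x93 = 10010011 (10xxxxxx ✓), payload 010011.
Byte 3: 0x90 = 10010000 (10xxxxxx ✓), payload 010000.
Byte 4: 0x90 = 10010000 (10xxxxxx ✓), payload 010000.
Concatenate: 000010011010000010000 = 0x13410 (21 bits → U+13410).

U+13410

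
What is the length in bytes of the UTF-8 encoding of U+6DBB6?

4

U+6DBB6 = 0x6DBB6. UTF-8 uses 1 byte below 0x80, 2 below 0x800, 3 below 0x10000, 4 up to 0x10FFFF. 0x6DBB6 is in U+10000–U+10FFFF → 4 bytes.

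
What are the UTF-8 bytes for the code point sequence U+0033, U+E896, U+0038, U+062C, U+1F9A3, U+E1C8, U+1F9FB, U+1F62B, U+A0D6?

33 EE A2 96 38 D8 AC F0 9F A6 A3 EE 87 88 F0 9F A7 BB F0 9F 98 AB EA 83 96

U+0033: 1-byte form → 33.
U+E896: 3-byte form → EE A2 96.
U+0038: 1-byte form → 38.
U+062C: 2-byte form → D8 AC.
U+1F9A3: 4-byte form → F0 9F A6 A3.
U+E1C8: 3-byte form → EE 87 88.
U+1F9FB: 4-byte form → F0 9F A7 BB.
U+1F62B: 4-byte form → F0 9F 98 AB.
U+A0D6: 3-byte form → EA 83 96.
Concatenated (25 bytes): 33 EE A2 96 38 D8 AC F0 9F A6 A3 EE 87 88 F0 9F A7 BB F0 9F 98 AB EA 83 96.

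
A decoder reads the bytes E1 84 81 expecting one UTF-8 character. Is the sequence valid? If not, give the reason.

Leading byte 0xE1 = 11100001 → 3-byte form.
Continuation bytes 0x84=10000100, 0x81=10000001 all match 10xxxxxx.
Decoded value 0x1101 is ≥ 0x800 (shortest form) and not a surrogate.

valid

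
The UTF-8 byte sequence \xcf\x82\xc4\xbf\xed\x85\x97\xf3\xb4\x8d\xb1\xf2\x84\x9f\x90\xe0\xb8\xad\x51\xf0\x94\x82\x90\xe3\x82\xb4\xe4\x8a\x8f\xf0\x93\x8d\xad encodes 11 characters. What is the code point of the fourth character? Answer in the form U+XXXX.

U+F4371

Offset 0: leading byte 0xCF = 11001111 → 2-byte char #1 = CF 82.
Offset 2: leading byte 0xC4 = 11000100 → 2-byte char #2 = C4 BF.
Offset 4: leading byte 0xED = 11101101 → 3-byte char #3 = ED 85 97.
Offset 7: leading byte 0xF3 = 11110011 → 4-byte char #4 = F3 B4 8D B1.
Leading byte 0xF3 = 11110011 matches 11110xxx → 4-byte sequence.
Byte 1: 0xF3 = 11110011, payload 011 (3 bits).
Byte 2: 0xB4 = 10110100 (10xxxxxx ✓), payload 110100.
Byte 3: 0x8D = 10001101 (10xxxxxx ✓), payload 001101.
Byte 4: 0xB1 = 10110001 (10xxxxxx ✓), payload 110001.
Concatenate: 011110100001101110001 = 0xF4371 (21 bits → U+F4371).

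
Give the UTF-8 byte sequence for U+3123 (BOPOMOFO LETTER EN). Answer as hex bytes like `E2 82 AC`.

E3 84 A3

U+3123 = 0x3123 = 12579 decimal. In range U+0800–U+FFFF → 3-byte form: 1110xxxx 10xxxxxx 10xxxxxx.
Binary (16 bits): 0011000100100011.
Split 4+6+6: 0011 | 000100 | 100011.
Byte 1: 11100011 = 0xE3.
Byte 2: 10000100 = 0x84.
Byte 3: 10100011 = 0xA3.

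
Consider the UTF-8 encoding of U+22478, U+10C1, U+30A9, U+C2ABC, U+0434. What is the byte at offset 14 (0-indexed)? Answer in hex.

0xD0

U+22478 → 4-byte form F0 A2 91 B8 at offsets 0–3.
U+10C1 → 3-byte form E1 83 81 at offsets 4–6.
U+30A9 → 3-byte form E3 82 A9 at offsets 7–9.
U+C2ABC → 4-byte form F3 82 AA BC at offsets 10–13.
U+0434 → 2-byte form D0 B4 at offsets 14–15.
Offset 14 falls in char 5's range; it's byte 1 of D0 B4 = 0xD0.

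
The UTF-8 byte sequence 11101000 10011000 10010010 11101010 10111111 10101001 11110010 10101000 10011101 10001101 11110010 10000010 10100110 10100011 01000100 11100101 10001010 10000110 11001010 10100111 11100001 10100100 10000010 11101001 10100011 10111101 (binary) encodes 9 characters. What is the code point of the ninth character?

Offset 0: leading byte 0xE8 = 11101000 → 3-byte char #1 = E8 98 92.
Offset 3: leading byte 0xEA = 11101010 → 3-byte char #2 = EA BF A9.
Offset 6: leading byte 0xF2 = 11110010 → 4-byte char #3 = F2 A8 9D 8D.
Offset 10: leading byte 0xF2 = 11110010 → 4-byte char #4 = F2 82 A6 A3.
Offset 14: leading byte 0x44 = 01000100 → 1-byte char #5 = 44.
Offset 15: leading byte 0xE5 = 11100101 → 3-byte char #6 = E5 8A 86.
Offset 18: leading byte 0xCA = 11001010 → 2-byte char #7 = CA A7.
Offset 20: leading byte 0xE1 = 11100001 → 3-byte char #8 = E1 A4 82.
Offset 23: leading byte 0xE9 = 11101001 → 3-byte char #9 = E9 A3 BD.
Leading byte 0xE9 = 11101001 matches 1110xxxx → 3-byte sequence.
Byte 1: 0xE9 = 11101001, payload 1001 (4 bits).
Byte 2: 0xA3 = 10100011 (10xxxxxx ✓), payload 100011.
Byte 3: 0xBD = 10111101 (10xxxxxx ✓), payload 111101.
Concatenate: 1001100011111101 = 0x98FD (16 bits → U+98FD).

U+98FD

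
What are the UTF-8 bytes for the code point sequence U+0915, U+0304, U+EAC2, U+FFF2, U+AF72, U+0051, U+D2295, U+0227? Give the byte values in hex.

E0 A4 95 CC 84 EE AB 82 EF BF B2 EA BD B2 51 F3 92 8A 95 C8 A7

U+0915: 3-byte form → E0 A4 95.
U+0304: 2-byte form → CC 84.
U+EAC2: 3-byte form → EE AB 82.
U+FFF2: 3-byte form → EF BF B2.
U+AF72: 3-byte form → EA BD B2.
U+0051: 1-byte form → 51.
U+D2295: 4-byte form → F3 92 8A 95.
U+0227: 2-byte form → C8 A7.
Concatenated (21 bytes): E0 A4 95 CC 84 EE AB 82 EF BF B2 EA BD B2 51 F3 92 8A 95 C8 A7.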